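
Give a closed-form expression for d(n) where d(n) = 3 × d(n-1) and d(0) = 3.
Recurrence: d(n) = 3 × d(n-1), initial: d(0) = 3.
Each term is 3 times the previous, so this is geometric with ratio 3. After n steps: d(n) = d(0)·3ⁿ = 3·3ⁿ.

d(n) = 3·3ⁿ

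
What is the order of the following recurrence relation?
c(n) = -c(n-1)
The order is the largest lag k for which c(n-k) appears. Here the deepest term is c(n-1), so the order is 1.

Order 1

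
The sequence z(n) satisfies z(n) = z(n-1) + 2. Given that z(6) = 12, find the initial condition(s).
z(6) = z(0) + 6·2, so z(0) = 12 - 12 = 0.

z(0) = 0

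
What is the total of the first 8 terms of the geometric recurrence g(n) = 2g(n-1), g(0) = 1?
Computing the sequence terms: 1, 2, 4, 8, 16, 32, 64, 128
Adding these values together:

255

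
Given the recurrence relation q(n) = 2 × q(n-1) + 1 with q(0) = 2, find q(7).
Computing step by step:
q(0) = 2
q(1) = 2 × 2 + 1 = 5
q(2) = 2 × 5 + 1 = 11
q(3) = 2 × 11 + 1 = 23
q(4) = 2 × 23 + 1 = 47
q(5) = 2 × 47 + 1 = 95
q(6) = 2 × 95 + 1 = 191
q(7) = 2 × 191 + 1 = 383

383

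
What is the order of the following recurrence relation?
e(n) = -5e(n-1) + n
The order is the largest lag k for which e(n-k) appears. Here the deepest term is e(n-1) (the n term is non-homogeneous and does not affect the order), so the order is 1.

Order 1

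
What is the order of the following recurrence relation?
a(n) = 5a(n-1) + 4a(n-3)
The order is the largest lag k for which a(n-k) appears. Here the deepest term is a(n-3), so the order is 3.

Order 3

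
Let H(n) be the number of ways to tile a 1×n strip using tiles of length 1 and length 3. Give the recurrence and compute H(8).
Condition on the last tile: it has length 1 (leaving a 1×(n-1) strip) or length 3 (leaving a 1×(n-3) strip), so H(n) = H(n-1) + H(n-3) (order-3 linear recurrence).
For 0 ≤ i < 3 only unit tiles fit, so H(i) = 1.
Iterating the recurrence: H(3) = 2, H(4) = 3, H(5) = 4, H(6) = 6, H(7) = 9, H(8) = 13.

H(n) = H(n-1) + H(n-3), with H(i) = 1 for 0 ≤ i < 3; H(8) = 13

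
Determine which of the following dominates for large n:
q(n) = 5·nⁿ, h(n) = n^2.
Comparing growth rates:
Growth-rate hierarchy: log n ≺ any polynomial ≺ any exponential cⁿ (c>1) ≺ n! ≺ nⁿ.
super-exponential nⁿ dominates polynomial degree 2 asymptotically.

q(n) grows faster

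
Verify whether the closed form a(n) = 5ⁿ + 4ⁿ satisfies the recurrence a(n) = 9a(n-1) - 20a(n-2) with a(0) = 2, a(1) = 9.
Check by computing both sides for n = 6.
From the recurrence with a(0) = 2, a(1) = 9:
  a(0) = 2, a(1) = 9, a(2) = 41, a(3) = 189, a(4) = 881, a(5) = 4149, a(6) = 19721
  so the recurrence gives a(6) = 19721.
From the proposed closed form a(n) = 5ⁿ + 4ⁿ:
  a(6) = 19721.
Both sides give 19721 at n = 6, and the initial condition(s) match, so the closed form is consistent.

Yes, the closed form is correct.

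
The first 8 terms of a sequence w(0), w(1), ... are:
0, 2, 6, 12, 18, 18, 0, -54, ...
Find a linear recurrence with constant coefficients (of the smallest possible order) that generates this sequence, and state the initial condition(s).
Look for the lowest-order linear relation among consecutive terms.
Observation: w(n) - 3·w(n-1) - (-3)·w(n-2) = 0 holds for the shown terms, and no order-1 relation w(n) = α·w(n-1) + β fits.
Check at n=3: 3·6 + (-3)·2 = 12. ✓

w(n) = 3w(n-1) - 3w(n-2), w(0) = 0, w(1) = 2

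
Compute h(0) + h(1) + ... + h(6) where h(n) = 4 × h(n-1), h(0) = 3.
Computing the sequence terms: 3, 12, 48, 192, 768, 3072, 12288
Adding these values together:

16383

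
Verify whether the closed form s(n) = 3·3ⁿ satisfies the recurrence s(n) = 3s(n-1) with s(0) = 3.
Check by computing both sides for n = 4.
From the recurrence with s(0) = 3:
  s(0) = 3, s(1) = 9, s(2) = 27, s(3) = 81, s(4) = 243
  so the recurrence gives s(4) = 243.
From the proposed closed form s(n) = 3·3ⁿ:
  s(4) = 243.
Both sides give 243 at n = 4, and the initial condition(s) match, so the closed form is consistent.

Yes, the closed form is correct.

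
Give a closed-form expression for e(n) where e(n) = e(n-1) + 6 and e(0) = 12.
Recurrence: e(n) = e(n-1) + 6, initial: e(0) = 12.
Each step adds 6, so e(n) = e(0) + 6n = 6n + 12.

e(n) = 6n + 12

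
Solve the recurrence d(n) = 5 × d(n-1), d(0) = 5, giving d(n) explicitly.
Recurrence: d(n) = 5 × d(n-1), initial: d(0) = 5.
Each term is 5 times the previous, so this is geometric with ratio 5. After n steps: d(n) = d(0)·5ⁿ = 5·5ⁿ.

d(n) = 5·5ⁿ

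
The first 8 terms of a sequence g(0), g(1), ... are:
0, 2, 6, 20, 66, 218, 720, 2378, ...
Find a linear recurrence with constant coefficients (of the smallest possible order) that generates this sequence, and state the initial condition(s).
Look for the lowest-order linear relation among consecutive terms.
Observation: g(n) - 3·g(n-1) - (1)·g(n-2) = 0 holds for the shown terms, and no order-1 relation g(n) = α·g(n-1) + β fits.
Check at n=3: 3·6 + (1)·2 = 20. ✓

g(n) = 3g(n-1) + g(n-2), g(0) = 0, g(1) = 2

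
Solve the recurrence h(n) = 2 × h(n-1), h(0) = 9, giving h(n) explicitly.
Recurrence: h(n) = 2 × h(n-1), initial: h(0) = 9.
Each term is 2 times the previous, so this is geometric with ratio 2. After n steps: h(n) = h(0)·2ⁿ = 9·2ⁿ.

h(n) = 9·2ⁿ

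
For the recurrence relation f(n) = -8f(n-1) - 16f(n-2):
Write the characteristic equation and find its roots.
Substitute f(n) = rⁿ and divide through by rⁿ⁻²: r² + 8r + 16 = 0
Factor: (r + 4)² = 0, so r = -4 (double root).
General solution: f(n) = (A + Bn)·(-4)ⁿ

Characteristic: r² + 8r + 16 = 0, Roots: r = -4 (double root)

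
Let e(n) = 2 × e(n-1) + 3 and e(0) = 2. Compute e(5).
Computing step by step:
e(0) = 2
e(1) = 2 × 2 + 3 = 7
e(2) = 2 × 7 + 3 = 17
e(3) = 2 × 17 + 3 = 37
e(4) = 2 × 37 + 3 = 77
e(5) = 2 × 77 + 3 = 157

157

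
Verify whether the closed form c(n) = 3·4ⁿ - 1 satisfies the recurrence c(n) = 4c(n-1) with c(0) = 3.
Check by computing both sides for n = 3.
From the recurrence with c(0) = 3:
  c(0) = 3, c(1) = 12, c(2) = 48, c(3) = 192
  so the recurrence gives c(3) = 192.
From the proposed closed form c(n) = 3·4ⁿ - 1:
  c(3) = 191.
The recurrence gives 192 but the closed form gives 191, so the closed form does not satisfy the recurrence.

No, the closed form is incorrect.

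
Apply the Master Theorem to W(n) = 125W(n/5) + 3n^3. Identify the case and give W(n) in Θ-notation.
Master Theorem template: W(n) = a·W(n/b) + f(n).
Here: a=125, b=5, f(n)=3n^3
Compute log_b(a) = log_5(125) = 3.
f(n) = 3n^3 = Θ(n^3). Case 2: W(n) = Θ(n^3 log n).

Case 2: W(n) = Θ(n^3 log n)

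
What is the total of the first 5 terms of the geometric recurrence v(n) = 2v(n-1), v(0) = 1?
Computing the sequence terms: 1, 2, 4, 8, 16
Adding these values together:

31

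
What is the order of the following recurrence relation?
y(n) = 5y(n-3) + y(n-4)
The order is the largest lag k for which y(n-k) appears. Here the deepest term is y(n-4), so the order is 4.

Order 4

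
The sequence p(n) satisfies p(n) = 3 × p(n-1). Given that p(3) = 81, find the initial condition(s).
In general p(n) = 3ⁿ · p(0). At n = 3: p(0) = p(3) / 3^3 = 81 / 27 = 3.

p(0) = 3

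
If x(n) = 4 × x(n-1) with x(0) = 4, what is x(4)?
Computing step by step:
x(0) = 4
x(1) = 4 × 4 = 16
x(2) = 4 × 16 = 64
x(3) = 4 × 64 = 256
x(4) = 4 × 256 = 1024

1024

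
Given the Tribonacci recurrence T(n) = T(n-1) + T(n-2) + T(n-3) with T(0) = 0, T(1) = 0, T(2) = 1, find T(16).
Computing the sequence terms:
0, 0, 1, 1, 2, 4, 7, 13, 24, 44, 81, 149, 274, 504, 927, 1705, 3136

3136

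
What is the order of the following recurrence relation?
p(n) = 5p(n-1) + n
The order is the largest lag k for which p(n-k) appears. Here the deepest term is p(n-1) (the n term is non-homogeneous and does not affect the order), so the order is 1.

Order 1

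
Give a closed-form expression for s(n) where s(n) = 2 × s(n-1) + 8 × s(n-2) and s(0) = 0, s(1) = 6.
Recurrence: s(n) = 2 × s(n-1) + 8 × s(n-2), initial: s(0) = 0, s(1) = 6.
Characteristic equation: r² - 2r - 8 = 0, which factors as (r - 4)(r + 2) = 0, so r = 4, -2. General solution s(n) = A·4ⁿ + B·(-2)ⁿ. From s(0) = 0: A + B = 0. From s(1) = 6: 4A - 2B = 6. Solving gives A = 1, B = -1.

s(n) = 4ⁿ - (-2)ⁿ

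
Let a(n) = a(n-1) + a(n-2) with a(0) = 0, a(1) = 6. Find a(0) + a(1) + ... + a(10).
Computing the sequence terms: 0, 6, 6, 12, 18, 30, 48, 78, 126, 204, 330
Adding these values together:

858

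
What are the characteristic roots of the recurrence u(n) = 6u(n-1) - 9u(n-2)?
Substitute u(n) = rⁿ and divide through by rⁿ⁻²: r² - 6r + 9 = 0
Factor: (r - 3)² = 0, so r = 3 (double root).
General solution: u(n) = (A + Bn)·3ⁿ

Characteristic: r² - 6r + 9 = 0, Roots: r = 3 (double root)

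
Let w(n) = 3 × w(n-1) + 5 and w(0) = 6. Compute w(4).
Computing step by step:
w(0) = 6
w(1) = 3 × 6 + 5 = 23
w(2) = 3 × 23 + 5 = 74
w(3) = 3 × 74 + 5 = 227
w(4) = 3 × 227 + 5 = 686

686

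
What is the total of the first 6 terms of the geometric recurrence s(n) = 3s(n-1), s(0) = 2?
Computing the sequence terms: 2, 6, 18, 54, 162, 486
Adding these values together:

728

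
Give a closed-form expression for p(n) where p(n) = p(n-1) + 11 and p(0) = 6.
Recurrence: p(n) = p(n-1) + 11, initial: p(0) = 6.
Each step adds 11, so p(n) = p(0) + 11n = 11n + 6.

p(n) = 11n + 6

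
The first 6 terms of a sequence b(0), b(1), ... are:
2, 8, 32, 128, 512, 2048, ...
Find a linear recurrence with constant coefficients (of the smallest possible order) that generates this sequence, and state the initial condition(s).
Look for the lowest-order linear relation among consecutive terms.
Observation: each term is 4× the previous.
Check at n=2: 4·8 = 32. ✓

b(n) = 4 × b(n-1), b(0) = 2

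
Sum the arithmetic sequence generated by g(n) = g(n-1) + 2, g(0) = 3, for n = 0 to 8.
Computing the sequence terms: 3, 5, 7, 9, 11, 13, 15, 17, 19
Adding these values together:

99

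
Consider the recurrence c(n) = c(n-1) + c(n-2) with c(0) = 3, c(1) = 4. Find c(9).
Computing the sequence terms:
3, 4, 7, 11, 18, 29, 47, 76, 123, 199

199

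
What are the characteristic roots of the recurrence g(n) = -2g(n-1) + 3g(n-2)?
Substitute g(n) = rⁿ and divide through by rⁿ⁻²: r² + 2r - 3 = 0
Factor: (r + 3)(r - 1) = 0, so r = -3, 1.
General solution: g(n) = A·(-3)ⁿ + B·1ⁿ

Characteristic: r² + 2r - 3 = 0, Roots: r = -3, 1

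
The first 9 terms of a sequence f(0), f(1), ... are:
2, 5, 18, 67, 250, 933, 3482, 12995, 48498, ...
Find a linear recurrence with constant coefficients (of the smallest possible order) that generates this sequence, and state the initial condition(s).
Look for the lowest-order linear relation among consecutive terms.
Observation: f(n) - 4·f(n-1) - (-1)·f(n-2) = 0 holds for the shown terms, and no order-1 relation f(n) = α·f(n-1) + β fits.
Check at n=3: 4·18 + (-1)·5 = 67. ✓

f(n) = 4f(n-1) - f(n-2), f(0) = 2, f(1) = 5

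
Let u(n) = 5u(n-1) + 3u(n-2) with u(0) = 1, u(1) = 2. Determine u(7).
Computing the sequence terms:
1, 2, 13, 71, 394, 2183, 12097, 67034

67034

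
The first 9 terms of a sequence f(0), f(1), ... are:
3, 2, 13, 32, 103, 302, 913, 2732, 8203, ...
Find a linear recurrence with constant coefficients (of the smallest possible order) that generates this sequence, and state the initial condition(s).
Look for the lowest-order linear relation among consecutive terms.
Observation: f(n) - 2·f(n-1) - (3)·f(n-2) = 0 holds for the shown terms, and no order-1 relation f(n) = α·f(n-1) + β fits.
Check at n=3: 2·13 + (3)·2 = 32. ✓

f(n) = 2f(n-1) + 3f(n-2), f(0) = 3, f(1) = 2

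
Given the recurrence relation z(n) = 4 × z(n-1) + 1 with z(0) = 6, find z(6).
Computing step by step:
z(0) = 6
z(1) = 4 × 6 + 1 = 25
z(2) = 4 × 25 + 1 = 101
z(3) = 4 × 101 + 1 = 405
z(4) = 4 × 405 + 1 = 1621
z(5) = 4 × 1621 + 1 = 6485
z(6) = 4 × 6485 + 1 = 25941

25941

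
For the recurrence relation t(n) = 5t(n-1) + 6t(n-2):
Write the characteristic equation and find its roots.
Substitute t(n) = rⁿ and divide through by rⁿ⁻²: r² - 5r - 6 = 0
Factor: (r + 1)(r - 6) = 0, so r = -1, 6.
General solution: t(n) = A·(-1)ⁿ + B·6ⁿ

Characteristic: r² - 5r - 6 = 0, Roots: r = -1, 6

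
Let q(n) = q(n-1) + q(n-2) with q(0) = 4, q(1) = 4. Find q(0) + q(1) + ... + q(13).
Computing the sequence terms: 4, 4, 8, 12, 20, 32, 52, 84, 136, 220, 356, 576, 932, 1508
Adding these values together:

3944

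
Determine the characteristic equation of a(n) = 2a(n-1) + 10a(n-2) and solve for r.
Substitute a(n) = rⁿ and divide through by rⁿ⁻²: r² - 2r - 10 = 0
Discriminant: 2² + 4·10 = 44, not a perfect square, so by the quadratic formula r = (2 ± √44)/2.
General solution: a(n) = A·r₁ⁿ + B·r₂ⁿ where r₁,r₂ = (2 ± √44)/2

Characteristic: r² - 2r - 10 = 0, Roots: r = (2 ± √44)/2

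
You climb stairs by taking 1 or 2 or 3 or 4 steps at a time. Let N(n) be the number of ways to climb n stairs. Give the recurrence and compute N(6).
Condition on the size of the last step (1 to 4): before it there were n-1, …, n-4 stairs climbed, and these cases are disjoint, so N(n) = N(n-1) + N(n-2) + N(n-3) + N(n-4) (order-4 linear recurrence).
Initial conditions by direct count (compositions of i into parts ≤ 4): N(1) = 1; N(2) = 2; N(3) = 4; N(4) = 8.
Iterating the recurrence: N(5) = 15, N(6) = 29.

N(n) = N(n-1) + N(n-2) + N(n-3) + N(n-4), N(1) = 1, N(2) = 2, N(3) = 4, N(4) = 8; N(6) = 29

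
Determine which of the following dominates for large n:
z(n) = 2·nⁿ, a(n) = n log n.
Comparing growth rates:
Growth-rate hierarchy: log n ≺ any polynomial ≺ any exponential cⁿ (c>1) ≺ n! ≺ nⁿ.
super-exponential nⁿ dominates polynomial degree 1 (with log factor) asymptotically.

z(n) grows faster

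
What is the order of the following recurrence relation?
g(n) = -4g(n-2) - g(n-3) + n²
The order is the largest lag k for which g(n-k) appears. Here the deepest term is g(n-3) (the n² term is non-homogeneous and does not affect the order), so the order is 3.

Order 3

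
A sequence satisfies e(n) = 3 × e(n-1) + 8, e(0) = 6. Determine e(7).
Computing step by step:
e(0) = 6
e(1) = 3 × 6 + 8 = 26
e(2) = 3 × 26 + 8 = 86
e(3) = 3 × 86 + 8 = 266
e(4) = 3 × 266 + 8 = 806
e(5) = 3 × 806 + 8 = 2426
e(6) = 3 × 2426 + 8 = 7286
e(7) = 3 × 7286 + 8 = 21866

21866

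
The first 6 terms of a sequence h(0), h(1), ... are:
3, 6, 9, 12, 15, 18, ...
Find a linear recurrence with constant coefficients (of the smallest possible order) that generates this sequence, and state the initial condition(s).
Look for the lowest-order linear relation among consecutive terms.
Observation: consecutive differences are constant (= 3).
Check at n=2: 1·6 + 3 = 9. ✓

h(n) = h(n-1) + 3, h(0) = 3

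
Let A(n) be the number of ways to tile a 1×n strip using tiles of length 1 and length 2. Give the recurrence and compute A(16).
Condition on the last tile: it has length 1 (leaving a 1×(n-1) strip) or length 2 (leaving a 1×(n-2) strip), so A(n) = A(n-1) + A(n-2) (order-2 linear recurrence).
For 0 ≤ i < 2 only unit tiles fit, so A(i) = 1.
Iterating the recurrence: A(2) = 2, A(3) = 3, A(4) = 5, A(5) = 8, A(6) = 13, A(7) = 21, A(8) = 34, A(9) = 55, A(10) = 89, A(11) = 144, A(12) = 233, A(13) = 377, A(14) = 610, A(15) = 987, A(16) = 1597.

A(n) = A(n-1) + A(n-2), with A(i) = 1 for 0 ≤ i < 2; A(16) = 1597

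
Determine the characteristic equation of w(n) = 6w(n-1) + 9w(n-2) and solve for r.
Substitute w(n) = rⁿ and divide through by rⁿ⁻²: r² - 6r - 9 = 0
Discriminant: 6² + 4·9 = 72, not a perfect square, so by the quadratic formula r = (6 ± √72)/2.
General solution: w(n) = A·r₁ⁿ + B·r₂ⁿ where r₁,r₂ = (6 ± √72)/2

Characteristic: r² - 6r - 9 = 0, Roots: r = (6 ± √72)/2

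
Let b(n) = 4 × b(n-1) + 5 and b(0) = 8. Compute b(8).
Computing step by step:
b(0) = 8
b(1) = 4 × 8 + 5 = 37
b(2) = 4 × 37 + 5 = 153
b(3) = 4 × 153 + 5 = 617
b(4) = 4 × 617 + 5 = 2473
b(5) = 4 × 2473 + 5 = 9897
b(6) = 4 × 9897 + 5 = 39593
b(7) = 4 × 39593 + 5 = 158377
b(8) = 4 × 158377 + 5 = 633513

633513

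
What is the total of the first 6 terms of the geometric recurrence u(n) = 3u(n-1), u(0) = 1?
Computing the sequence terms: 1, 3, 9, 27, 81, 243
Adding these values together:

364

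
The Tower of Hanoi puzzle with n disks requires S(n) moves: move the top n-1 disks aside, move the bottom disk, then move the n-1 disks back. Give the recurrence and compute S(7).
Moving n disks = move the top n-1 disks aside (S(n-1) moves) + move the largest disk (1 move) + move the n-1 disks back on top (S(n-1) moves), so S(n) = 2S(n-1) + 1, with S(1) = 1 (a single disk takes one move).
First terms: 1, 3, 7, 15, 31, 63, … — each is one less than a power of 2. Indeed S(n) + 1 = 2(S(n-1) + 1) with S(1) + 1 = 2, so S(n) + 1 = 2ⁿ and S(n) = 2ⁿ - 1.
Hence S(7) = 2^7 - 1 = 128 - 1 = 127.

S(n) = 2S(n-1) + 1, S(1) = 1; S(7) = 127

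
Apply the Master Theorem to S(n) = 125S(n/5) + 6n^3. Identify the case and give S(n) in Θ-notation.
Master Theorem template: S(n) = a·S(n/b) + f(n).
Here: a=125, b=5, f(n)=6n^3
Compute log_b(a) = log_5(125) = 3.
f(n) = 6n^3 = Θ(n^3). Case 2: S(n) = Θ(n^3 log n).

Case 2: S(n) = Θ(n^3 log n)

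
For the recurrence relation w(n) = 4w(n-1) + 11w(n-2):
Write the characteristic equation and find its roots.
Substitute w(n) = rⁿ and divide through by rⁿ⁻²: r² - 4r - 11 = 0
Discriminant: 4² + 4·11 = 60, not a perfect square, so by the quadratic formula r = (4 ± √60)/2.
General solution: w(n) = A·r₁ⁿ + B·r₂ⁿ where r₁,r₂ = (4 ± √60)/2

Characteristic: r² - 4r - 11 = 0, Roots: r = (4 ± √60)/2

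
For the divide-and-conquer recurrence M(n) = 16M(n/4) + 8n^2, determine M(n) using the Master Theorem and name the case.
Master Theorem template: M(n) = a·M(n/b) + f(n).
Here: a=16, b=4, f(n)=8n^2
Compute log_b(a) = log_4(16) = 2.
f(n) = 8n^2 = Θ(n^2). Case 2: M(n) = Θ(n^2 log n).

Case 2: M(n) = Θ(n^2 log n)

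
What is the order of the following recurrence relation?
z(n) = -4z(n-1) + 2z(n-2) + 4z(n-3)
The order is the largest lag k for which z(n-k) appears. Here the deepest term is z(n-3), so the order is 3.

Order 3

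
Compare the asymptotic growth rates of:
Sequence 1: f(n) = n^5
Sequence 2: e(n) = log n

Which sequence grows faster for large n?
Comparing growth rates:
Growth-rate hierarchy: log n ≺ any polynomial ≺ any exponential cⁿ (c>1) ≺ n! ≺ nⁿ.
polynomial degree 5 dominates logarithmic asymptotically.

f(n) grows faster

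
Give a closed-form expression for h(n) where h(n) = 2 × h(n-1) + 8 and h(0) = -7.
Recurrence: h(n) = 2 × h(n-1) + 8, initial: h(0) = -7.
Try h(n) = A·2ⁿ + C. Substituting: A·2ⁿ + C = 2(A·2ⁿ⁻¹ + C) + 8 = A·2ⁿ + 2C + 8, so C = 2C + 8, giving C = -8. Then h(0) = A - 8 = -7 gives A = 1.

h(n) = 2ⁿ - 8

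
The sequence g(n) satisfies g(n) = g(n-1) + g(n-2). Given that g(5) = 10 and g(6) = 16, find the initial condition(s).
Work backwards using g(k) = g(k+2) - g(k+1):
g(4) = g(6) - g(5) = 16 - 10 = 6
g(3) = g(5) - g(4) = 10 - 6 = 4
g(2) = g(4) - g(3) = 6 - 4 = 2
g(1) = g(3) - g(2) = 4 - 2 = 2
g(0) = g(2) - g(1) = 2 - 2 = 0

g(0) = 0, g(1) = 2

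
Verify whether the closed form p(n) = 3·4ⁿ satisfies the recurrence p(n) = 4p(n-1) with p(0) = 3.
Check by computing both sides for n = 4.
From the recurrence with p(0) = 3:
  p(0) = 3, p(1) = 12, p(2) = 48, p(3) = 192, p(4) = 768
  so the recurrence gives p(4) = 768.
From the proposed closed form p(n) = 3·4ⁿ:
  p(4) = 768.
Both sides give 768 at n = 4, and the initial condition(s) match, so the closed form is consistent.

Yes, the closed form is correct.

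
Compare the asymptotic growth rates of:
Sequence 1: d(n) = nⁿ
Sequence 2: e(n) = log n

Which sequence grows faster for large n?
Comparing growth rates:
Growth-rate hierarchy: log n ≺ any polynomial ≺ any exponential cⁿ (c>1) ≺ n! ≺ nⁿ.
super-exponential nⁿ dominates logarithmic asymptotically.

d(n) grows faster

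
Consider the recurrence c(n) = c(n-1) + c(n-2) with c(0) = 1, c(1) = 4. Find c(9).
Computing the sequence terms:
1, 4, 5, 9, 14, 23, 37, 60, 97, 157

157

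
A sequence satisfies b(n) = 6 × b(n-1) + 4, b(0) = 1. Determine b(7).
Computing step by step:
b(0) = 1
b(1) = 6 × 1 + 4 = 10
b(2) = 6 × 10 + 4 = 64
b(3) = 6 × 64 + 4 = 388
b(4) = 6 × 388 + 4 = 2332
b(5) = 6 × 2332 + 4 = 13996
b(6) = 6 × 13996 + 4 = 83980
b(7) = 6 × 83980 + 4 = 503884

503884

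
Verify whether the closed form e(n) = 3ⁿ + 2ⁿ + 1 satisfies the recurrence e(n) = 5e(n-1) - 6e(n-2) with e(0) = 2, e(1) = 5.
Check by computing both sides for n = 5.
From the recurrence with e(0) = 2, e(1) = 5:
  e(0) = 2, e(1) = 5, e(2) = 13, e(3) = 35, e(4) = 97, e(5) = 275
  so the recurrence gives e(5) = 275.
From the proposed closed form e(n) = 3ⁿ + 2ⁿ + 1:
  e(5) = 276.
The recurrence gives 275 but the closed form gives 276, so the closed form does not satisfy the recurrence.

No, the closed form is incorrect.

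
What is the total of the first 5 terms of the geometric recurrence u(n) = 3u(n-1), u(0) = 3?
Computing the sequence terms: 3, 9, 27, 81, 243
Adding these values together:

363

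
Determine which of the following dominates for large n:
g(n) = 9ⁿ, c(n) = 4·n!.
Comparing growth rates:
Growth-rate hierarchy: log n ≺ any polynomial ≺ any exponential cⁿ (c>1) ≺ n! ≺ nⁿ.
factorial dominates exponential base 9 asymptotically.

c(n) grows faster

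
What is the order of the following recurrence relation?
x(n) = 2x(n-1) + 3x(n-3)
The order is the largest lag k for which x(n-k) appears. Here the deepest term is x(n-3), so the order is 3.

Order 3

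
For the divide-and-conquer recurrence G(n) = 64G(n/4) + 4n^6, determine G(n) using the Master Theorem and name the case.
Master Theorem template: G(n) = a·G(n/b) + f(n).
Here: a=64, b=4, f(n)=4n^6
Compute log_b(a) = log_4(64) = 3.
f(n) = 4n^6 = Ω(n^(3+ε)) with ε = 3, and the regularity condition holds (a·f(n/b) = (a/b^6)·f(n) with a/b^6 = 4^-3 < 1). Case 3: G(n) = Θ(f(n)) = Θ(n^6).

Case 3: G(n) = Θ(n^6)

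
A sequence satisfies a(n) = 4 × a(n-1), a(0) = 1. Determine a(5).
Computing step by step:
a(0) = 1
a(1) = 4 × 1 = 4
a(2) = 4 × 4 = 16
a(3) = 4 × 16 = 64
a(4) = 4 × 64 = 256
a(5) = 4 × 256 = 1024

1024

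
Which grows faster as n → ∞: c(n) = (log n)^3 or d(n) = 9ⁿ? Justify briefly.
Comparing growth rates:
Growth-rate hierarchy: log n ≺ any polynomial ≺ any exponential cⁿ (c>1) ≺ n! ≺ nⁿ.
exponential base 9 dominates polylogarithmic (log n)^3 asymptotically.

d(n) grows faster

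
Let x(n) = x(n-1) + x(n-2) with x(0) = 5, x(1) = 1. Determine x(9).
Computing the sequence terms:
5, 1, 6, 7, 13, 20, 33, 53, 86, 139

139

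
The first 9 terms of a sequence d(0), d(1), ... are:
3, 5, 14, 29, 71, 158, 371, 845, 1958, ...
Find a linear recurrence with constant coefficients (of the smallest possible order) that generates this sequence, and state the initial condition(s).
Look for the lowest-order linear relation among consecutive terms.
Observation: d(n) - 1·d(n-1) - (3)·d(n-2) = 0 holds for the shown terms, and no order-1 relation d(n) = α·d(n-1) + β fits.
Check at n=3: 1·14 + (3)·5 = 29. ✓

d(n) = d(n-1) + 3d(n-2), d(0) = 3, d(1) = 5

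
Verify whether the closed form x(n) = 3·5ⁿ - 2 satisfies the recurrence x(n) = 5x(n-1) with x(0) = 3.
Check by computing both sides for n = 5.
From the recurrence with x(0) = 3:
  x(0) = 3, x(1) = 15, x(2) = 75, x(3) = 375, x(4) = 1875, x(5) = 9375
  so the recurrence gives x(5) = 9375.
From the proposed closed form x(n) = 3·5ⁿ - 2:
  x(5) = 9373.
The recurrence gives 9375 but the closed form gives 9373, so the closed form does not satisfy the recurrence.

No, the closed form is incorrect.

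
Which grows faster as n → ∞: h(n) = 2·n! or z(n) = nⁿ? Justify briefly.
Comparing growth rates:
Growth-rate hierarchy: log n ≺ any polynomial ≺ any exponential cⁿ (c>1) ≺ n! ≺ nⁿ.
super-exponential nⁿ dominates factorial asymptotically.

z(n) grows faster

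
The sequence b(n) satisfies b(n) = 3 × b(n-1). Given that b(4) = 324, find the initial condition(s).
In general b(n) = 3ⁿ · b(0). At n = 4: b(0) = b(4) / 3^4 = 324 / 81 = 4.

b(0) = 4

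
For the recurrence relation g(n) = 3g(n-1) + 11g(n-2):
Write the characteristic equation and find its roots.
Substitute g(n) = rⁿ and divide through by rⁿ⁻²: r² - 3r - 11 = 0
Discriminant: 3² + 4·11 = 53, not a perfect square, so by the quadratic formula r = (3 ± √53)/2.
General solution: g(n) = A·r₁ⁿ + B·r₂ⁿ where r₁,r₂ = (3 ± √53)/2

Characteristic: r² - 3r - 11 = 0, Roots: r = (3 ± √53)/2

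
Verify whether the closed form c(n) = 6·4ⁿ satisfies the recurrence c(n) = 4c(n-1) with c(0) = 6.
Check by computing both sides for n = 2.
From the recurrence with c(0) = 6:
  c(0) = 6, c(1) = 24, c(2) = 96
  so the recurrence gives c(2) = 96.
From the proposed closed form c(n) = 6·4ⁿ:
  c(2) = 96.
Both sides give 96 at n = 2, and the initial condition(s) match, so the closed form is consistent.

Yes, the closed form is correct.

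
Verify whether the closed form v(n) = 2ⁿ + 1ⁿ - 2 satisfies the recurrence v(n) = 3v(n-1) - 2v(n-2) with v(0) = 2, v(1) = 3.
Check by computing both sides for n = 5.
From the recurrence with v(0) = 2, v(1) = 3:
  v(0) = 2, v(1) = 3, v(2) = 5, v(3) = 9, v(4) = 17, v(5) = 33
  so the recurrence gives v(5) = 33.
From the proposed closed form v(n) = 2ⁿ + 1ⁿ - 2:
  v(5) = 31.
The recurrence gives 33 but the closed form gives 31, so the closed form does not satisfy the recurrence.

No, the closed form is incorrect.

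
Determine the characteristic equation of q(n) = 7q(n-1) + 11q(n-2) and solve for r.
Substitute q(n) = rⁿ and divide through by rⁿ⁻²: r² - 7r - 11 = 0
Discriminant: 7² + 4·11 = 93, not a perfect square, so by the quadratic formula r = (7 ± √93)/2.
General solution: q(n) = A·r₁ⁿ + B·r₂ⁿ where r₁,r₂ = (7 ± √93)/2

Characteristic: r² - 7r - 11 = 0, Roots: r = (7 ± √93)/2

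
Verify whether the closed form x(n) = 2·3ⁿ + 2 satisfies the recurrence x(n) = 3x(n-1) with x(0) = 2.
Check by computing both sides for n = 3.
From the recurrence with x(0) = 2:
  x(0) = 2, x(1) = 6, x(2) = 18, x(3) = 54
  so the recurrence gives x(3) = 54.
From the proposed closed form x(n) = 2·3ⁿ + 2:
  x(3) = 56.
The recurrence gives 54 but the closed form gives 56, so the closed form does not satisfy the recurrence.

No, the closed form is incorrect.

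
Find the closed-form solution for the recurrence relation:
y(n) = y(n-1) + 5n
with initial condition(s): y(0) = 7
Recurrence: y(n) = y(n-1) + 5n, initial: y(0) = 7.
Telescoping: y(n) = y(0) + 5·Σᵢ₌₁ⁿ i = 7 + 5·n(n+1)/2.

y(n) = 5·n(n+1)/2 + 7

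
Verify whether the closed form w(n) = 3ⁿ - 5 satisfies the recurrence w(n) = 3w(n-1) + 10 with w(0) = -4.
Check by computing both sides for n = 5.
From the recurrence with w(0) = -4:
  w(0) = -4, w(1) = -2, w(2) = 4, w(3) = 22, w(4) = 76, w(5) = 238
  so the recurrence gives w(5) = 238.
From the proposed closed form w(n) = 3ⁿ - 5:
  w(5) = 238.
Both sides give 238 at n = 5, and the initial condition(s) match, so the closed form is consistent.

Yes, the closed form is correct.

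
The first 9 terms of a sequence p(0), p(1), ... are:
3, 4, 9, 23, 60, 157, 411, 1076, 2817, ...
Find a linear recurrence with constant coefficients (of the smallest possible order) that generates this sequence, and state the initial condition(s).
Look for the lowest-order linear relation among consecutive terms.
Observation: p(n) - 3·p(n-1) - (-1)·p(n-2) = 0 holds for the shown terms, and no order-1 relation p(n) = α·p(n-1) + β fits.
Check at n=3: 3·9 + (-1)·4 = 23. ✓

p(n) = 3p(n-1) - p(n-2), p(0) = 3, p(1) = 4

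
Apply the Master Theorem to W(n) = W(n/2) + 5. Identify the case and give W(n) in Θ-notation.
Master Theorem template: W(n) = a·W(n/b) + f(n).
Here: a=1, b=2, f(n)=5
Compute log_b(a) = log_2(1) = 0.
f(n) = 5 = Θ(1). Case 2: W(n) = Θ(log n).

Case 2: W(n) = Θ(log n)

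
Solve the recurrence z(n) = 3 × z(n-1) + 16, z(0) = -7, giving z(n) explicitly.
Recurrence: z(n) = 3 × z(n-1) + 16, initial: z(0) = -7.
Try z(n) = A·3ⁿ + C. Substituting: A·3ⁿ + C = 3(A·3ⁿ⁻¹ + C) + 16 = A·3ⁿ + 3C + 16, so C = 3C + 16, giving C = -8. Then z(0) = A - 8 = -7 gives A = 1.

z(n) = 3ⁿ - 8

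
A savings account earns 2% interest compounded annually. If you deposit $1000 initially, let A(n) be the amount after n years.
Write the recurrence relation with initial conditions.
Each year the balance grows by 2%, i.e. is multiplied by 1 + 2/100 = 1.02, so A(n) = 1.02 × A(n-1). The initial deposit gives A(0) = 1000.
Unrolling gives the closed form A(n) = 1000 × (1.02)ⁿ.

A(n) = 1.02 × A(n-1), A(0) = 1000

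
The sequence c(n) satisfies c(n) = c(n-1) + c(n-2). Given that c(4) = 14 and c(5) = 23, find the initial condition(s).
Work backwards using c(k) = c(k+2) - c(k+1):
c(3) = c(5) - c(4) = 23 - 14 = 9
c(2) = c(4) - c(3) = 14 - 9 = 5
c(1) = c(3) - c(2) = 9 - 5 = 4
c(0) = c(2) - c(1) = 5 - 4 = 1

c(0) = 1, c(1) = 4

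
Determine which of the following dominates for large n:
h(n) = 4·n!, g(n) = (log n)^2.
Comparing growth rates:
Growth-rate hierarchy: log n ≺ any polynomial ≺ any exponential cⁿ (c>1) ≺ n! ≺ nⁿ.
factorial dominates polylogarithmic (log n)^2 asymptotically.

h(n) grows faster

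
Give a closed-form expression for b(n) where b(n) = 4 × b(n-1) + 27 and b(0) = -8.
Recurrence: b(n) = 4 × b(n-1) + 27, initial: b(0) = -8.
Try b(n) = A·4ⁿ + C. Substituting: A·4ⁿ + C = 4(A·4ⁿ⁻¹ + C) + 27 = A·4ⁿ + 4C + 27, so C = 4C + 27, giving C = -9. Then b(0) = A - 9 = -8 gives A = 1.

b(n) = 4ⁿ - 9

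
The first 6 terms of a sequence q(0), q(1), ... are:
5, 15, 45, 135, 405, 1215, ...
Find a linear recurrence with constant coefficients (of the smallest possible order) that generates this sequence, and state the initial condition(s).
Look for the lowest-order linear relation among consecutive terms.
Observation: each term is 3× the previous.
Check at n=2: 3·15 = 45. ✓

q(n) = 3 × q(n-1), q(0) = 5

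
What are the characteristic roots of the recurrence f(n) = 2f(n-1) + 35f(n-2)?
Substitute f(n) = rⁿ and divide through by rⁿ⁻²: r² - 2r - 35 = 0
Factor: (r + 5)(r - 7) = 0, so r = -5, 7.
General solution: f(n) = A·(-5)ⁿ + B·7ⁿ

Characteristic: r² - 2r - 35 = 0, Roots: r = -5, 7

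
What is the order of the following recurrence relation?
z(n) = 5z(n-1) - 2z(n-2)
The order is the largest lag k for which z(n-k) appears. Here the deepest term is z(n-2), so the order is 2.

Order 2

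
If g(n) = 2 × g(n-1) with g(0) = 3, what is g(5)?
Computing step by step:
g(0) = 3
g(1) = 2 × 3 = 6
g(2) = 2 × 6 = 12
g(3) = 2 × 12 = 24
g(4) = 2 × 24 = 48
g(5) = 2 × 48 = 96

96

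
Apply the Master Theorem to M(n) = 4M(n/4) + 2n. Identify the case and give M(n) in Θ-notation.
Master Theorem template: M(n) = a·M(n/b) + f(n).
Here: a=4, b=4, f(n)=2n
Compute log_b(a) = log_4(4) = 1.
f(n) = 2n = Θ(n). Case 2: M(n) = Θ(n log n).

Case 2: M(n) = Θ(n log n)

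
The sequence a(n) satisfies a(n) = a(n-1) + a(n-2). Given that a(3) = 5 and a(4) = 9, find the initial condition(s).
Work backwards using a(k) = a(k+2) - a(k+1):
a(2) = a(4) - a(3) = 9 - 5 = 4
a(1) = a(3) - a(2) = 5 - 4 = 1
a(0) = a(2) - a(1) = 4 - 1 = 3

a(0) = 3, a(1) = 1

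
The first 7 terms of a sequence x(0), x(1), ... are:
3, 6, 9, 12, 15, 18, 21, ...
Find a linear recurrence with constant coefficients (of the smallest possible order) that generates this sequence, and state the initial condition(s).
Look for the lowest-order linear relation among consecutive terms.
Observation: consecutive differences are constant (= 3).
Check at n=2: 1·6 + 3 = 9. ✓

x(n) = x(n-1) + 3, x(0) = 3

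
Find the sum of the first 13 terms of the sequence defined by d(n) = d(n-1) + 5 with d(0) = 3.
Computing the sequence terms: 3, 8, 13, 18, 23, 28, 33, 38, 43, 48, 53, 58, 63
Adding these values together:

429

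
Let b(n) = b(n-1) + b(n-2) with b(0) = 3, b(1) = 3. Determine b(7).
Computing the sequence terms:
3, 3, 6, 9, 15, 24, 39, 63

63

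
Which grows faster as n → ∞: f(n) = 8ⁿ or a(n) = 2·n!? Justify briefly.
Comparing growth rates:
Growth-rate hierarchy: log n ≺ any polynomial ≺ any exponential cⁿ (c>1) ≺ n! ≺ nⁿ.
factorial dominates exponential base 8 asymptotically.

a(n) grows faster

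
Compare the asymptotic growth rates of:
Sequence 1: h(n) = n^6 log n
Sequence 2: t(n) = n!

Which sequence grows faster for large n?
Comparing growth rates:
Growth-rate hierarchy: log n ≺ any polynomial ≺ any exponential cⁿ (c>1) ≺ n! ≺ nⁿ.
factorial dominates polynomial degree 6 (with log factor) asymptotically.

t(n) grows faster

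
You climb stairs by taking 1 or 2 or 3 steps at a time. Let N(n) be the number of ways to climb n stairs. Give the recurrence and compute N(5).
Condition on the size of the last step (1 to 3): before it there were n-1, …, n-3 stairs climbed, and these cases are disjoint, so N(n) = N(n-1) + N(n-2) + N(n-3) (order-3 linear recurrence).
Initial conditions by direct count (compositions of i into parts ≤ 3): N(1) = 1; N(2) = 2; N(3) = 4.
Iterating the recurrence: N(4) = 7, N(5) = 13.

N(n) = N(n-1) + N(n-2) + N(n-3), N(1) = 1, N(2) = 2, N(3) = 4; N(5) = 13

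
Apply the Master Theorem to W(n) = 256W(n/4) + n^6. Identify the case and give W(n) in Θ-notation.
Master Theorem template: W(n) = a·W(n/b) + f(n).
Here: a=256, b=4, f(n)=n^6
Compute log_b(a) = log_4(256) = 4.
f(n) = n^6 = Ω(n^(4+ε)) with ε = 2, and the regularity condition holds (a·f(n/b) = (a/b^6)·f(n) with a/b^6 = 4^-2 < 1). Case 3: W(n) = Θ(f(n)) = Θ(n^6).

Case 3: W(n) = Θ(n^6)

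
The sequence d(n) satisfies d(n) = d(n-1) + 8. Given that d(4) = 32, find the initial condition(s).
d(4) = d(0) + 4·8, so d(0) = 32 - 32 = 0.

d(0) = 0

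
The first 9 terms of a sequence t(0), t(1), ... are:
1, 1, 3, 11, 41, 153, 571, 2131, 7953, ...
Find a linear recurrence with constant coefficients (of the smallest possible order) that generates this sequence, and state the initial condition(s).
Look for the lowest-order linear relation among consecutive terms.
Observation: t(n) - 4·t(n-1) - (-1)·t(n-2) = 0 holds for the shown terms, and no order-1 relation t(n) = α·t(n-1) + β fits.
Check at n=3: 4·3 + (-1)·1 = 11. ✓

t(n) = 4t(n-1) - t(n-2), t(0) = 1, t(1) = 1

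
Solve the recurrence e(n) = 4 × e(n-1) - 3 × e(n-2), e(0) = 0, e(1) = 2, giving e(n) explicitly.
Recurrence: e(n) = 4 × e(n-1) - 3 × e(n-2), initial: e(0) = 0, e(1) = 2.
Characteristic equation: r² - 4r + 3 = 0, which factors as (r - 3)(r - 1) = 0, so r = 3, 1. General solution e(n) = A·3ⁿ + B·1ⁿ. From e(0) = 0: A + B = 0. From e(1) = 2: 3A + 1B = 2. Solving gives A = 1, B = -1.

e(n) = 3ⁿ - 1ⁿ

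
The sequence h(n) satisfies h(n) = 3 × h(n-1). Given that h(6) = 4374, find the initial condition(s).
In general h(n) = 3ⁿ · h(0). At n = 6: h(0) = h(6) / 3^6 = 4374 / 729 = 6.

h(0) = 6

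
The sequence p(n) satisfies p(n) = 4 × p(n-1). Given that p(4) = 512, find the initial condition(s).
In general p(n) = 4ⁿ · p(0). At n = 4: p(0) = p(4) / 4^4 = 512 / 256 = 2.

p(0) = 2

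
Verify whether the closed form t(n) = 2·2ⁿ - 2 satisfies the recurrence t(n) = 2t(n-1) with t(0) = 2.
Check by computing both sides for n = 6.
From the recurrence with t(0) = 2:
  t(0) = 2, t(1) = 4, t(2) = 8, t(3) = 16, t(4) = 32, t(5) = 64, t(6) = 128
  so the recurrence gives t(6) = 128.
From the proposed closed form t(n) = 2·2ⁿ - 2:
  t(6) = 126.
The recurrence gives 128 but the closed form gives 126, so the closed form does not satisfy the recurrence.

No, the closed form is incorrect.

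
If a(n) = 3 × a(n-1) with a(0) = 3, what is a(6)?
Computing step by step:
a(0) = 3
a(1) = 3 × 3 = 9
a(2) = 3 × 9 = 27
a(3) = 3 × 27 = 81
a(4) = 3 × 81 = 243
a(5) = 3 × 243 = 729
a(6) = 3 × 729 = 2187

2187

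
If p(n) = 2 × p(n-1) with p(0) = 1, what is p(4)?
Computing step by step:
p(0) = 1
p(1) = 2 × 1 = 2
p(2) = 2 × 2 = 4
p(3) = 2 × 4 = 8
p(4) = 2 × 8 = 16

16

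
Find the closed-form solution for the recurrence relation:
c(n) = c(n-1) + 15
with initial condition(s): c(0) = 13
Recurrence: c(n) = c(n-1) + 15, initial: c(0) = 13.
Each step adds 15, so c(n) = c(0) + 15n = 15n + 13.

c(n) = 15n + 13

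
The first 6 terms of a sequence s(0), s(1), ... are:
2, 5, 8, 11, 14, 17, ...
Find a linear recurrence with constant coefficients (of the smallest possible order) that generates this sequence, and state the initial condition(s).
Look for the lowest-order linear relation among consecutive terms.
Observation: consecutive differences are constant (= 3).
Check at n=2: 1·5 + 3 = 8. ✓

s(n) = s(n-1) + 3, s(0) = 2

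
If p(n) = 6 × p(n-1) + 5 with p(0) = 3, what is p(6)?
Computing step by step:
p(0) = 3
p(1) = 6 × 3 + 5 = 23
p(2) = 6 × 23 + 5 = 143
p(3) = 6 × 143 + 5 = 863
p(4) = 6 × 863 + 5 = 5183
p(5) = 6 × 5183 + 5 = 31103
p(6) = 6 × 31103 + 5 = 186623

186623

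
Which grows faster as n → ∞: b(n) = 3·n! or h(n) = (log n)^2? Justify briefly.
Comparing growth rates:
Growth-rate hierarchy: log n ≺ any polynomial ≺ any exponential cⁿ (c>1) ≺ n! ≺ nⁿ.
factorial dominates polylogarithmic (log n)^2 asymptotically.

b(n) grows faster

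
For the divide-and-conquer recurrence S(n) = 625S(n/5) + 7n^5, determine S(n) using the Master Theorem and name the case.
Master Theorem template: S(n) = a·S(n/b) + f(n).
Here: a=625, b=5, f(n)=7n^5
Compute log_b(a) = log_5(625) = 4.
f(n) = 7n^5 = Ω(n^(4+ε)) with ε = 1, and the regularity condition holds (a·f(n/b) = (a/b^5)·f(n) with a/b^5 = 5^-1 < 1). Case 3: S(n) = Θ(f(n)) = Θ(n^5).

Case 3: S(n) = Θ(n^5)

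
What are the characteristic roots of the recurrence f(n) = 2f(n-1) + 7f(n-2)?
Substitute f(n) = rⁿ and divide through by rⁿ⁻²: r² - 2r - 7 = 0
Discriminant: 2² + 4·7 = 32, not a perfect square, so by the quadratic formula r = (2 ± √32)/2.
General solution: f(n) = A·r₁ⁿ + B·r₂ⁿ where r₁,r₂ = (2 ± √32)/2

Characteristic: r² - 2r - 7 = 0, Roots: r = (2 ± √32)/2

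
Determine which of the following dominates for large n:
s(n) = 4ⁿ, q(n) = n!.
Comparing growth rates:
Growth-rate hierarchy: log n ≺ any polynomial ≺ any exponential cⁿ (c>1) ≺ n! ≺ nⁿ.
factorial dominates exponential base 4 asymptotically.

q(n) grows faster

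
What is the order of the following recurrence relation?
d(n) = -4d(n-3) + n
The order is the largest lag k for which d(n-k) appears. Here the deepest term is d(n-3) (the n term is non-homogeneous and does not affect the order), so the order is 3.

Order 3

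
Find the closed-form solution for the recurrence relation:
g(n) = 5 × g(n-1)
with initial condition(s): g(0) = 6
Recurrence: g(n) = 5 × g(n-1), initial: g(0) = 6.
Each term is 5 times the previous, so this is geometric with ratio 5. After n steps: g(n) = g(0)·5ⁿ = 6·5ⁿ.

g(n) = 6·5ⁿ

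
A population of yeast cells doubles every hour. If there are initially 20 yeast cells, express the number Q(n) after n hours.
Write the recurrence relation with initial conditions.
Each hour multiplies the count by 2, so the count after n hours depends only on the count after n-1 hours: Q(n) = 2 × Q(n-1). The starting count gives Q(0) = 20.
Unrolling n times gives the closed form Q(n) = 20 × 2ⁿ.

Q(n) = 2 × Q(n-1), Q(0) = 20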